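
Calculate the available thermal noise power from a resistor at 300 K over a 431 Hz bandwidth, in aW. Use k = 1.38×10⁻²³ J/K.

1.78 aW

P_n = kTB = 1.38×10⁻²³ × 300 × 4.31×10² = 1.78×10⁻¹⁸ W = 1.78 aW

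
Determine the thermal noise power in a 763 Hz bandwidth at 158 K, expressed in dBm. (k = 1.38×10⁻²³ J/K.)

−147.8 dBm

P_n = kTB = 1.38×10⁻²³ × 158 × 7.63×10² = 1.66×10⁻¹⁸ W
In dBm: 10 log₁₀(1.66×10⁻¹⁸ / 10⁻³) = −147.8 dBm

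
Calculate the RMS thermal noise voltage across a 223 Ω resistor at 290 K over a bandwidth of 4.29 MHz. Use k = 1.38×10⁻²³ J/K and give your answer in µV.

V_n = √(4kTRB)
4kTRB = 4 × 1.38×10⁻²³ × 290 × 2.23×10² × 4.29×10⁶ = 1.53×10⁻¹¹ V²
V_n = √(1.53×10⁻¹¹) = 3.91×10⁻⁶ V = 3.91 µV

3.91 µV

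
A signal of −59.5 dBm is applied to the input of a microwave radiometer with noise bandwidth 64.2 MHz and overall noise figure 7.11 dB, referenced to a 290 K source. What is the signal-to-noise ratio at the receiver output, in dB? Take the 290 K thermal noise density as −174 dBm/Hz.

Noise floor: N = −174 + 10 log₁₀(B) + NF
10 log₁₀(6.42×10⁷) = 78.08 dB
N = −174 + 78.08 + 7.11 = −88.81 dBm
SNR = P_sig − N = −59.5 − (−88.81) = 29.31 dB → 29.3 dB

29.3 dB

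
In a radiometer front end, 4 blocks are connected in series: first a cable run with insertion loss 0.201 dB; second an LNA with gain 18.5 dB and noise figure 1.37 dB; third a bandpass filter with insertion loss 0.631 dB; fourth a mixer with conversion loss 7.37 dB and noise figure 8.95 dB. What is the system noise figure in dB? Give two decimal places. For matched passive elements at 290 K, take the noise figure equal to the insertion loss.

1.92 dB

Convert to linear (a loss of L dB is a gain of −L dB): F_i = 10^(NF_i/10), G_i = 10^(G_i,dB/10)
  Stage 1: F_1 = 10^(0.201/10) = 1.047, G_1 = 10^(−0.201/10) = 0.9548
  Stage 2: F_2 = 10^(1.37/10) = 1.371, G_2 = 10^(18.5/10) = 70.79
  Stage 3: F_3 = 10^(0.631/10) = 1.156, G_3 = 10^(−0.631/10) = 0.8648
  Stage 4: F_4 = 10^(8.95/10) = 7.852, G_4 = 10^(−7.37/10) = 0.1832
Friis cascade:
  F = 1.047 + (1.371 − 1)/0.9548 + (1.156 − 1)/67.59 + (7.852 − 1)/58.45 = 1.555
NF = 10 log₁₀(1.555) = 1.92 dB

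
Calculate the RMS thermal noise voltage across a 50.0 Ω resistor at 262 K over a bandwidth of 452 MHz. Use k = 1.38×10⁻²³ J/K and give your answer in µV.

18.1 µV

V_n = √(4kTRB)
4kTRB = 4 × 1.38×10⁻²³ × 262 × 5.00×10¹ × 4.52×10⁸ = 3.27×10⁻¹⁰ V²
V_n = √(3.27×10⁻¹⁰) = 1.81×10⁻⁵ V = 18.1 µV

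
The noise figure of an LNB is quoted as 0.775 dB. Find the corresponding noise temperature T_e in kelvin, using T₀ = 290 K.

56.7 K

F = 10^(0.775/10) = 1.19536
T_e = (F − 1)·T₀ = (1.19536 − 1) × 290 = 56.7 K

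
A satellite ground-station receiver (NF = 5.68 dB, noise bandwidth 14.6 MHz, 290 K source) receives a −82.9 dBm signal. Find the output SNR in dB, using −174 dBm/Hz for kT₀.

13.8 dB

Noise floor: N = −174 + 10 log₁₀(B) + NF
10 log₁₀(1.46×10⁷) = 71.64 dB
N = −174 + 71.64 + 5.68 = −96.68 dBm
SNR = P_sig − N = −82.9 − (−96.68) = 13.78 dB → 13.8 dB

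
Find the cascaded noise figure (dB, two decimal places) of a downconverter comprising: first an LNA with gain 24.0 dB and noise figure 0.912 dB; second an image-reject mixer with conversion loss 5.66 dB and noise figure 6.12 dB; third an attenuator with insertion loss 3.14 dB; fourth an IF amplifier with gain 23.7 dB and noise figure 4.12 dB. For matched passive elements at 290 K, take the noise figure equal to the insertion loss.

1.17 dB

Convert to linear (a loss of L dB is a gain of −L dB): F_i = 10^(NF_i/10), G_i = 10^(G_i,dB/10)
  Stage 1: F_1 = 10^(0.912/10) = 1.234, G_1 = 10^(24.0/10) = 251.2
  Stage 2: F_2 = 10^(6.12/10) = 4.093, G_2 = 10^(−5.66/10) = 0.2716
  Stage 3: F_3 = 10^(3.14/10) = 2.061, G_3 = 10^(−3.14/10) = 0.4853
  Stage 4: F_4 = 10^(4.12/10) = 2.582, G_4 = 10^(23.7/10) = 234.4
Friis cascade:
  F = 1.234 + (4.093 − 1)/251.2 + (2.061 − 1)/68.23 + (2.582 − 1)/33.11 = 1.309
NF = 10 log₁₀(1.309) = 1.17 dB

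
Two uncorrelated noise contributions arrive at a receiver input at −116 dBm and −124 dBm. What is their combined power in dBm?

Convert to linear, add, convert back:
P₁ = 2.51×10⁻¹⁵ W, P₂ = 3.98×10⁻¹⁶ W
P_tot = 2.91×10⁻¹⁵ W → 10 log₁₀(P_tot / 10⁻³) = −115.4 dBm

−115.4 dBm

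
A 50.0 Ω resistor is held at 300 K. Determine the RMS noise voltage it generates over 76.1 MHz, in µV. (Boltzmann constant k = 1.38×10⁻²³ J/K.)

V_n = √(4kTRB)
4kTRB = 4 × 1.38×10⁻²³ × 300 × 5.00×10¹ × 7.61×10⁷ = 6.30×10⁻¹¹ V²
V_n = √(6.30×10⁻¹¹) = 7.94×10⁻⁶ V = 7.94 µV

7.94 µV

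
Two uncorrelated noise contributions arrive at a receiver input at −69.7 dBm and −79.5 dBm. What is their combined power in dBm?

Convert to linear, add, convert back:
P₁ = 1.07×10⁻¹⁰ W, P₂ = 1.12×10⁻¹¹ W
P_tot = 1.18×10⁻¹⁰ W → 10 log₁₀(P_tot / 10⁻³) = −69.3 dBm

−69.3 dBm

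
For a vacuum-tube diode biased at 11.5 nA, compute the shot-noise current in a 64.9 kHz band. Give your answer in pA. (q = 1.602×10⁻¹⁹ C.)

I_n = √(2qI·B)
2qI·B = 2 × 1.602×10⁻¹⁹ × 1.15×10⁻⁸ × 6.49×10⁴ = 2.39×10⁻²² A²
I_n = √(2.39×10⁻²²) = 1.55×10⁻¹¹ A = 15.5 pA

15.5 pA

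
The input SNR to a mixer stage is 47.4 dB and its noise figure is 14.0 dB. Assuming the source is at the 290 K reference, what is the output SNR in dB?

By definition F = SNR_in/SNR_out, so in dB: SNR_out = SNR_in − NF
SNR_out = 47.4 − 14.0 = 33.4 dB

33.4 dB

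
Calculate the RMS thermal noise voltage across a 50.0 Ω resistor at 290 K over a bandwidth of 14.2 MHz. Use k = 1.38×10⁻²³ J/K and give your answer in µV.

V_n = √(4kTRB)
4kTRB = 4 × 1.38×10⁻²³ × 290 × 5.00×10¹ × 1.42×10⁷ = 1.14×10⁻¹¹ V²
V_n = √(1.14×10⁻¹¹) = 3.37×10⁻⁶ V = 3.37 µV

3.37 µV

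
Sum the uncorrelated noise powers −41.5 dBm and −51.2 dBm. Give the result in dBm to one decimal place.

−41.1 dBm

Convert to linear, add, convert back:
P₁ = 7.08×10⁻⁸ W, P₂ = 7.59×10⁻⁹ W
P_tot = 7.84×10⁻⁸ W → 10 log₁₀(P_tot / 10⁻³) = −41.1 dBm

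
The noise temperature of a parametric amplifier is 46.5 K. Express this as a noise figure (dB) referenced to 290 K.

F = 1 + T_e/T₀ = 1 + 46.5/290 = 1.16034
NF = 10 log₁₀(1.16034) = 0.646 dB

0.646 dB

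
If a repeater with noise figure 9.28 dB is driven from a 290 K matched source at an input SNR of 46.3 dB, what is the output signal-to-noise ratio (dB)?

37.02 dB

By definition F = SNR_in/SNR_out, so in dB: SNR_out = SNR_in − NF
SNR_out = 46.3 − 9.28 = 37.02 dB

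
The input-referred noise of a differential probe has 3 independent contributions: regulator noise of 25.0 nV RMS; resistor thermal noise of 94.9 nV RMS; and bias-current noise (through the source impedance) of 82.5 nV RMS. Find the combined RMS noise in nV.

Uncorrelated sources add in power (mean-square): V_tot = √(ΣV_i²)
V_tot = √[(2.50×10⁻⁸)² + (9.49×10⁻⁸)² + (8.25×10⁻⁸)²] = 1.28×10⁻⁷ V = 128 nV

128 nV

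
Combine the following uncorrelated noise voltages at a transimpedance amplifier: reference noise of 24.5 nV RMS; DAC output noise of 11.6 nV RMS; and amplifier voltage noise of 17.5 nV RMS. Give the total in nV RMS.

32.3 nV

Uncorrelated sources add in power (mean-square): V_tot = √(ΣV_i²)
V_tot = √[(2.45×10⁻⁸)² + (1.16×10⁻⁸)² + (1.75×10⁻⁸)²] = 3.23×10⁻⁸ V = 32.3 nV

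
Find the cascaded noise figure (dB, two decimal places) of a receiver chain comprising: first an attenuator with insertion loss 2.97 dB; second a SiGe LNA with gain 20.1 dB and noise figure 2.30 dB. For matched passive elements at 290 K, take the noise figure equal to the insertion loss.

5.27 dB

Convert to linear (a loss of L dB is a gain of −L dB): F_i = 10^(NF_i/10), G_i = 10^(G_i,dB/10)
  Stage 1: F_1 = 10^(2.97/10) = 1.982, G_1 = 10^(−2.97/10) = 0.5047
  Stage 2: F_2 = 10^(2.30/10) = 1.698, G_2 = 10^(20.1/10) = 102.3
Friis cascade:
  F = 1.982 + (1.698 − 1)/0.5047 = 3.365
NF = 10 log₁₀(3.365) = 5.27 dB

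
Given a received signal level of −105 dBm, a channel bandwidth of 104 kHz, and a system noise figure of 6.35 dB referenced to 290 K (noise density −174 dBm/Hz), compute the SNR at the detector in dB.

Noise floor: N = −174 + 10 log₁₀(B) + NF
10 log₁₀(1.04×10⁵) = 50.17 dB
N = −174 + 50.17 + 6.35 = −117.48 dBm
SNR = P_sig − N = −105 − (−117.48) = 12.48 dB → 12.5 dB

12.5 dB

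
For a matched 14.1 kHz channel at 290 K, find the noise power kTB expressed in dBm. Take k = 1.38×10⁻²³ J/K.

−132.5 dBm

P_n = kTB = 1.38×10⁻²³ × 290 × 1.41×10⁴ = 5.64×10⁻¹⁷ W
In dBm: 10 log₁₀(5.64×10⁻¹⁷ / 10⁻³) = −132.5 dBm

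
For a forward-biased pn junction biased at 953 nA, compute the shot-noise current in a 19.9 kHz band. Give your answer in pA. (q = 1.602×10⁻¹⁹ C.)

I_n = √(2qI·B)
2qI·B = 2 × 1.602×10⁻¹⁹ × 9.53×10⁻⁷ × 1.99×10⁴ = 6.08×10⁻²¹ A²
I_n = √(6.08×10⁻²¹) = 7.80×10⁻¹¹ A = 78.0 pA

78.0 pA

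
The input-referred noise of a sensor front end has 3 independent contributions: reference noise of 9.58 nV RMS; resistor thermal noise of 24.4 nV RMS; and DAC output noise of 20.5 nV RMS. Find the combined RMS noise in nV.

33.3 nV

Uncorrelated sources add in power (mean-square): V_tot = √(ΣV_i²)
V_tot = √[(9.58×10⁻⁹)² + (2.44×10⁻⁸)² + (2.05×10⁻⁸)²] = 3.33×10⁻⁸ V = 33.3 nV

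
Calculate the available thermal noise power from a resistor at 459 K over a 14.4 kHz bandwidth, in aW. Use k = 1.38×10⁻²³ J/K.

P_n = kTB = 1.38×10⁻²³ × 459 × 1.44×10⁴ = 9.12×10⁻¹⁷ W = 91.2 aW

91.2 aW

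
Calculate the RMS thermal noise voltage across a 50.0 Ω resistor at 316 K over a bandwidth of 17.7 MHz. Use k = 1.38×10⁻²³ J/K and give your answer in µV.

3.93 µV

V_n = √(4kTRB)
4kTRB = 4 × 1.38×10⁻²³ × 316 × 5.00×10¹ × 1.77×10⁷ = 1.54×10⁻¹¹ V²
V_n = √(1.54×10⁻¹¹) = 3.93×10⁻⁶ V = 3.93 µV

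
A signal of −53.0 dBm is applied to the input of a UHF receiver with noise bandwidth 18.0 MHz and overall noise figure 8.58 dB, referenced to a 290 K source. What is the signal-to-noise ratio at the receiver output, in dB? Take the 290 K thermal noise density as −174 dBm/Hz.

39.9 dB

Noise floor: N = −174 + 10 log₁₀(B) + NF
10 log₁₀(1.80×10⁷) = 72.55 dB
N = −174 + 72.55 + 8.58 = −92.87 dBm
SNR = P_sig − N = −53.0 − (−92.87) = 39.87 dB → 39.9 dB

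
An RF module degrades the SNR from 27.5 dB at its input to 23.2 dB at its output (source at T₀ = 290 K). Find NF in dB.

NF (dB) = SNR_in(dB) − SNR_out(dB) when the source is at T₀
NF = 27.5 − 23.2 = 4.3 dB

4.3 dB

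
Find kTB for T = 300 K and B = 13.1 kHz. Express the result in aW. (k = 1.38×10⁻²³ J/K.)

P_n = kTB = 1.38×10⁻²³ × 300 × 1.31×10⁴ = 5.42×10⁻¹⁷ W = 54.2 aW

54.2 aW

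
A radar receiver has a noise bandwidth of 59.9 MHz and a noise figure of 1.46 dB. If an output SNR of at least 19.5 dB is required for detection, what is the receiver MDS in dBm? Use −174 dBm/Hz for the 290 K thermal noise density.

Sensitivity = −174 + 10 log₁₀(B) + NF + SNR_min
= −174 + 77.77 + 1.46 + 19.5
= −75.27 dBm → −75.3 dBm

−75.3 dBm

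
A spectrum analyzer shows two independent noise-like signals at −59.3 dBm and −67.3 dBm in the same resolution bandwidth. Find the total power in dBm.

−58.7 dBm

Convert to linear, add, convert back:
P₁ = 1.17×10⁻⁹ W, P₂ = 1.86×10⁻¹⁰ W
P_tot = 1.36×10⁻⁹ W → 10 log₁₀(P_tot / 10⁻³) = −58.7 dBm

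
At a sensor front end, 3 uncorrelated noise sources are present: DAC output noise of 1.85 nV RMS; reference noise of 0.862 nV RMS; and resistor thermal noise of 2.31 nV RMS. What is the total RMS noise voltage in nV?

3.08 nV

Uncorrelated sources add in power (mean-square): V_tot = √(ΣV_i²)
V_tot = √[(1.85×10⁻⁹)² + (8.62×10⁻¹⁰)² + (2.31×10⁻⁹)²] = 3.08×10⁻⁹ V = 3.08 nV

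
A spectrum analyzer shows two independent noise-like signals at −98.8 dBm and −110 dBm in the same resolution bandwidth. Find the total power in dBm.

−98.5 dBm

Convert to linear, add, convert back:
P₁ = 1.32×10⁻¹³ W, P₂ = 1.00×10⁻¹⁴ W
P_tot = 1.42×10⁻¹³ W → 10 log₁₀(P_tot / 10⁻³) = −98.5 dBm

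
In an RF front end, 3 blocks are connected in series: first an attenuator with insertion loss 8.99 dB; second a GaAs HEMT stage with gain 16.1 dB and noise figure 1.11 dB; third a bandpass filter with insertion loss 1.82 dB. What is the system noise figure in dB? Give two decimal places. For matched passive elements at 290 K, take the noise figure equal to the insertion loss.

Convert to linear (a loss of L dB is a gain of −L dB): F_i = 10^(NF_i/10), G_i = 10^(G_i,dB/10)
  Stage 1: F_1 = 10^(8.99/10) = 7.925, G_1 = 10^(−8.99/10) = 0.1262
  Stage 2: F_2 = 10^(1.11/10) = 1.291, G_2 = 10^(16.1/10) = 40.74
  Stage 3: F_3 = 10^(1.82/10) = 1.521, G_3 = 10^(−1.82/10) = 0.6577
Friis cascade:
  F = 7.925 + (1.291 − 1)/0.1262 + (1.521 − 1)/5.140 = 10.33
NF = 10 log₁₀(10.33) = 10.14 dB

10.14 dB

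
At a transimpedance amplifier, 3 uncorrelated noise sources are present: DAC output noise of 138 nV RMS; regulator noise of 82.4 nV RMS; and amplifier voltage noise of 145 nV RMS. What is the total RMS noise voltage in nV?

Uncorrelated sources add in power (mean-square): V_tot = √(ΣV_i²)
V_tot = √[(1.38×10⁻⁷)² + (8.24×10⁻⁸)² + (1.45×10⁻⁷)²] = 2.16×10⁻⁷ V = 216 nV

216 nV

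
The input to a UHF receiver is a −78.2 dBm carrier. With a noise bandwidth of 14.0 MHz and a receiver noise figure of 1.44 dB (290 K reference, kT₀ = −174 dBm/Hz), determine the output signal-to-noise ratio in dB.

Noise floor: N = −174 + 10 log₁₀(B) + NF
10 log₁₀(1.40×10⁷) = 71.46 dB
N = −174 + 71.46 + 1.44 = −101.10 dBm
SNR = P_sig − N = −78.2 − (−101.10) = 22.90 dB → 22.9 dB

22.9 dB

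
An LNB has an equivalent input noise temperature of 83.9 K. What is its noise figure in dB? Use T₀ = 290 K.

1.10 dB

F = 1 + T_e/T₀ = 1 + 83.9/290 = 1.28931
NF = 10 log₁₀(1.28931) = 1.10 dB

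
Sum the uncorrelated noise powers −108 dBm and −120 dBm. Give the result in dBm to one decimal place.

−107.7 dBm

Convert to linear, add, convert back:
P₁ = 1.58×10⁻¹⁴ W, P₂ = 1.00×10⁻¹⁵ W
P_tot = 1.68×10⁻¹⁴ W → 10 log₁₀(P_tot / 10⁻³) = −107.7 dBm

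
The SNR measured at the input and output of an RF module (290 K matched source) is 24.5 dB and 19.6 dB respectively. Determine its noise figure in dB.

NF (dB) = SNR_in(dB) − SNR_out(dB) when the source is at T₀
NF = 24.5 − 19.6 = 4.9 dB

4.9 dB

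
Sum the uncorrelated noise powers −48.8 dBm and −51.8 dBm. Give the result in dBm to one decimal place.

−47.0 dBm

Convert to linear, add, convert back:
P₁ = 1.32×10⁻⁸ W, P₂ = 6.61×10⁻⁹ W
P_tot = 1.98×10⁻⁸ W → 10 log₁₀(P_tot / 10⁻³) = −47.0 dBm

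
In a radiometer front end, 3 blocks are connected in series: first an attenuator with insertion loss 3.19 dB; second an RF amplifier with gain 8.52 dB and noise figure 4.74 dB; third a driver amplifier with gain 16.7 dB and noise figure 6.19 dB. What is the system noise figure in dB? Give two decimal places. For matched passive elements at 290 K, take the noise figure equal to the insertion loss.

Convert to linear (a loss of L dB is a gain of −L dB): F_i = 10^(NF_i/10), G_i = 10^(G_i,dB/10)
  Stage 1: F_1 = 10^(3.19/10) = 2.084, G_1 = 10^(−3.19/10) = 0.4797
  Stage 2: F_2 = 10^(4.74/10) = 2.979, G_2 = 10^(8.52/10) = 7.112
  Stage 3: F_3 = 10^(6.19/10) = 4.159, G_3 = 10^(16.7/10) = 46.77
Friis cascade:
  F = 2.084 + (2.979 − 1)/0.4797 + (4.159 − 1)/3.412 = 7.135
NF = 10 log₁₀(7.135) = 8.53 dB

8.53 dB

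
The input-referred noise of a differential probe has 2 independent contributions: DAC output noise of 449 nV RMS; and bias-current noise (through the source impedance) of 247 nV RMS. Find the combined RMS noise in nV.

512 nV

Uncorrelated sources add in power (mean-square): V_tot = √(ΣV_i²)
V_tot = √[(4.49×10⁻⁷)² + (2.47×10⁻⁷)²] = 5.12×10⁻⁷ V = 512 nV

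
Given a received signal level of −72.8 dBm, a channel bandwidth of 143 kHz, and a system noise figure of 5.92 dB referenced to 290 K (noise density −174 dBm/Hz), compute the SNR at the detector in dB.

Noise floor: N = −174 + 10 log₁₀(B) + NF
10 log₁₀(1.43×10⁵) = 51.55 dB
N = −174 + 51.55 + 5.92 = −116.53 dBm
SNR = P_sig − N = −72.8 − (−116.53) = 43.73 dB → 43.7 dB

43.7 dB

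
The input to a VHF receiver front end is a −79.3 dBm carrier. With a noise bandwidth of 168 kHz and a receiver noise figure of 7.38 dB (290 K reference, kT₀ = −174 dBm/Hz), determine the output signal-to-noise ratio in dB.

Noise floor: N = −174 + 10 log₁₀(B) + NF
10 log₁₀(1.68×10⁵) = 52.25 dB
N = −174 + 52.25 + 7.38 = −114.37 dBm
SNR = P_sig − N = −79.3 − (−114.37) = 35.07 dB → 35.1 dB

35.1 dB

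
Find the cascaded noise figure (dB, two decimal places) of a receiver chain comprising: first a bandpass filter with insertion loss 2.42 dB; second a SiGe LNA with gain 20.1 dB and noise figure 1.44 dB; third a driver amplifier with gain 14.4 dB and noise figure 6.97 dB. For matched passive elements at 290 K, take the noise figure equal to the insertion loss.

Convert to linear (a loss of L dB is a gain of −L dB): F_i = 10^(NF_i/10), G_i = 10^(G_i,dB/10)
  Stage 1: F_1 = 10^(2.42/10) = 1.746, G_1 = 10^(−2.42/10) = 0.5728
  Stage 2: F_2 = 10^(1.44/10) = 1.393, G_2 = 10^(20.1/10) = 102.3
  Stage 3: F_3 = 10^(6.97/10) = 4.977, G_3 = 10^(14.4/10) = 27.54
Friis cascade:
  F = 1.746 + (1.393 − 1)/0.5728 + (4.977 − 1)/58.61 = 2.500
NF = 10 log₁₀(2.500) = 3.98 dB

3.98 dB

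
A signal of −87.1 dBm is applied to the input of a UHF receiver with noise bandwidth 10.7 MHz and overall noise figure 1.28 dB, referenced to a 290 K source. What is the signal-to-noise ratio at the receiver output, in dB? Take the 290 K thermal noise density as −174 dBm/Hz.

Noise floor: N = −174 + 10 log₁₀(B) + NF
10 log₁₀(1.07×10⁷) = 70.29 dB
N = −174 + 70.29 + 1.28 = −102.43 dBm
SNR = P_sig − N = −87.1 − (−102.43) = 15.33 dB → 15.3 dB

15.3 dB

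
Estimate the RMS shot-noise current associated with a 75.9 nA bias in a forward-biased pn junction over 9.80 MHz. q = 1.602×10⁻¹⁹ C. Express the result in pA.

I_n = √(2qI·B)
2qI·B = 2 × 1.602×10⁻¹⁹ × 7.59×10⁻⁸ × 9.80×10⁶ = 2.38×10⁻¹⁹ A²
I_n = √(2.38×10⁻¹⁹) = 4.88×10⁻¹⁰ A = 488 pA

488 pA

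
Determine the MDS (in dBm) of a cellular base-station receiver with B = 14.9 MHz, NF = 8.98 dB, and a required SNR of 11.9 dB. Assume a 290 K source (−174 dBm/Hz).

Sensitivity = −174 + 10 log₁₀(B) + NF + SNR_min
= −174 + 71.73 + 8.98 + 11.9
= −81.39 dBm → −81.4 dBm

−81.4 dBm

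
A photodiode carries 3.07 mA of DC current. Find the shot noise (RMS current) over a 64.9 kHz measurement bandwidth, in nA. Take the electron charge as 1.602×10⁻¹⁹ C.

7.99 nA

I_n = √(2qI·B)
2qI·B = 2 × 1.602×10⁻¹⁹ × 3.07×10⁻³ × 6.49×10⁴ = 6.38×10⁻¹⁷ A²
I_n = √(6.38×10⁻¹⁷) = 7.99×10⁻⁹ A = 7.99 nA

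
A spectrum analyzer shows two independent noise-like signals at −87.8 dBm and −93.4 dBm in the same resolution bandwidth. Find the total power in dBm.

Convert to linear, add, convert back:
P₁ = 1.66×10⁻¹² W, P₂ = 4.57×10⁻¹³ W
P_tot = 2.12×10⁻¹² W → 10 log₁₀(P_tot / 10⁻³) = −86.7 dBm

−86.7 dBm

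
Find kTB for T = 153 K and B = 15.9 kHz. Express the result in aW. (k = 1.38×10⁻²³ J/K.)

P_n = kTB = 1.38×10⁻²³ × 153 × 1.59×10⁴ = 3.36×10⁻¹⁷ W = 33.6 aW

33.6 aW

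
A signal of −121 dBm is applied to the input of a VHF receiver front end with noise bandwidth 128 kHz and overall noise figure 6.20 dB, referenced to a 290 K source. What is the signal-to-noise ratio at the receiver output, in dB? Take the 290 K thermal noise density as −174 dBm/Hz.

−4.3 dB

Noise floor: N = −174 + 10 log₁₀(B) + NF
10 log₁₀(1.28×10⁵) = 51.07 dB
N = −174 + 51.07 + 6.20 = −116.73 dBm
SNR = P_sig − N = −121 − (−116.73) = −4.27 dB → −4.3 dB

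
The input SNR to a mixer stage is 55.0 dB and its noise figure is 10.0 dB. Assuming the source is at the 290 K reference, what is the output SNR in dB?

By definition F = SNR_in/SNR_out, so in dB: SNR_out = SNR_in − NF
SNR_out = 55.0 − 10.0 = 45.0 dB

45.0 dB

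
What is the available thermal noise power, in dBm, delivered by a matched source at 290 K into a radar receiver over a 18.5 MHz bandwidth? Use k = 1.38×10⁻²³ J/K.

−101.3 dBm

P_n = kTB = 1.38×10⁻²³ × 290 × 1.85×10⁷ = 7.40×10⁻¹⁴ W
In dBm: 10 log₁₀(7.40×10⁻¹⁴ / 10⁻³) = −101.3 dBm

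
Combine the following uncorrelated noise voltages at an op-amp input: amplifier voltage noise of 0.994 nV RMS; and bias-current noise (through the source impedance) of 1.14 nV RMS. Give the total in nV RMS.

1.51 nV

Uncorrelated sources add in power (mean-square): V_tot = √(ΣV_i²)
V_tot = √[(9.94×10⁻¹⁰)² + (1.14×10⁻⁹)²] = 1.51×10⁻⁹ V = 1.51 nV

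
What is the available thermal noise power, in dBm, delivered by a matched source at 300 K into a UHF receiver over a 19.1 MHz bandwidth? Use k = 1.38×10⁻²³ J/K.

−101.0 dBm

P_n = kTB = 1.38×10⁻²³ × 300 × 1.91×10⁷ = 7.91×10⁻¹⁴ W
In dBm: 10 log₁₀(7.91×10⁻¹⁴ / 10⁻³) = −101.0 dBm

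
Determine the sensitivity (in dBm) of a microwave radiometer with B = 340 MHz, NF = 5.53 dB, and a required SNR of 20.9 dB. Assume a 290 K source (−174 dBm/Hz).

Sensitivity = −174 + 10 log₁₀(B) + NF + SNR_min
= −174 + 85.31 + 5.53 + 20.9
= −62.26 dBm → −62.3 dBm

−62.3 dBm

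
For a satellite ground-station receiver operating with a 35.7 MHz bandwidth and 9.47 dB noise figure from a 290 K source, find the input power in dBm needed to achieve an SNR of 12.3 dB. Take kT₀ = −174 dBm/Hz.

−76.7 dBm

Sensitivity = −174 + 10 log₁₀(B) + NF + SNR_min
= −174 + 75.53 + 9.47 + 12.3
= −76.70 dBm → −76.7 dBm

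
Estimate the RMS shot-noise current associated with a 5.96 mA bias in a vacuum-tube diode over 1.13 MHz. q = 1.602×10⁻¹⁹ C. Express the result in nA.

I_n = √(2qI·B)
2qI·B = 2 × 1.602×10⁻¹⁹ × 5.96×10⁻³ × 1.13×10⁶ = 2.16×10⁻¹⁵ A²
I_n = √(2.16×10⁻¹⁵) = 4.65×10⁻⁸ A = 46.5 nA

46.5 nA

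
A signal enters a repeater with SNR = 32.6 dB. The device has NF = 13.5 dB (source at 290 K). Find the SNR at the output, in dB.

By definition F = SNR_in/SNR_out, so in dB: SNR_out = SNR_in − NF
SNR_out = 32.6 − 13.5 = 19.1 dB

19.1 dB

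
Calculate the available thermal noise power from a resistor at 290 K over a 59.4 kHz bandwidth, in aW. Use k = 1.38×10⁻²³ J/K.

238 aW

P_n = kTB = 1.38×10⁻²³ × 290 × 5.94×10⁴ = 2.38×10⁻¹⁶ W = 238 aW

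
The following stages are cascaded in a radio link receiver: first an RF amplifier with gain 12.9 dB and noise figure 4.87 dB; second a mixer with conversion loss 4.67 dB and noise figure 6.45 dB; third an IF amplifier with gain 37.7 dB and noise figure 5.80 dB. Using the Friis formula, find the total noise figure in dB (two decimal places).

5.64 dB

Convert to linear (a loss of L dB is a gain of −L dB): F_i = 10^(NF_i/10), G_i = 10^(G_i,dB/10)
  Stage 1: F_1 = 10^(4.87/10) = 3.069, G_1 = 10^(12.9/10) = 19.50
  Stage 2: F_2 = 10^(6.45/10) = 4.416, G_2 = 10^(−4.67/10) = 0.3412
  Stage 3: F_3 = 10^(5.80/10) = 3.802, G_3 = 10^(37.7/10) = 5888
Friis cascade:
  F = 3.069 + (4.416 − 1)/19.50 + (3.802 − 1)/6.653 = 3.665
NF = 10 log₁₀(3.665) = 5.64 dB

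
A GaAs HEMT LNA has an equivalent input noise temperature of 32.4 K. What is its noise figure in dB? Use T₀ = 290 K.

F = 1 + T_e/T₀ = 1 + 32.4/290 = 1.11172
NF = 10 log₁₀(1.11172) = 0.460 dB

0.460 dB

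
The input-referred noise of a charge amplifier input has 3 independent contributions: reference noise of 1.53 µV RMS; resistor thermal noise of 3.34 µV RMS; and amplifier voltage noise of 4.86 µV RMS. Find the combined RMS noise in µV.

Uncorrelated sources add in power (mean-square): V_tot = √(ΣV_i²)
V_tot = √[(1.53×10⁻⁶)² + (3.34×10⁻⁶)² + (4.86×10⁻⁶)²] = 6.09×10⁻⁶ V = 6.09 µV

6.09 µV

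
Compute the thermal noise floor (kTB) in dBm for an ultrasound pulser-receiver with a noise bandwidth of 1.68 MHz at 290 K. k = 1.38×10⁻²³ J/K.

−111.7 dBm

P_n = kTB = 1.38×10⁻²³ × 290 × 1.68×10⁶ = 6.72×10⁻¹⁵ W
In dBm: 10 log₁₀(6.72×10⁻¹⁵ / 10⁻³) = −111.7 dBm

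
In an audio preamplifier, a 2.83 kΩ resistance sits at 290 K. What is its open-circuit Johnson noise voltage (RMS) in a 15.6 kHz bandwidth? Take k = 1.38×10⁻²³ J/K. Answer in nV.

841 nV

V_n = √(4kTRB)
4kTRB = 4 × 1.38×10⁻²³ × 290 × 2.83×10³ × 1.56×10⁴ = 7.07×10⁻¹³ V²
V_n = √(7.07×10⁻¹³) = 8.41×10⁻⁷ V = 841 nV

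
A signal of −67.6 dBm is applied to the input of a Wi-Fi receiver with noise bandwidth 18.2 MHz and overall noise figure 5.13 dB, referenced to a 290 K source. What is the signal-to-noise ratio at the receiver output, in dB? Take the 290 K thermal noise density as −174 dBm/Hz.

Noise floor: N = −174 + 10 log₁₀(B) + NF
10 log₁₀(1.82×10⁷) = 72.6 dB
N = −174 + 72.6 + 5.13 = −96.27 dBm
SNR = P_sig − N = −67.6 − (−96.27) = 28.67 dB → 28.7 dB

28.7 dB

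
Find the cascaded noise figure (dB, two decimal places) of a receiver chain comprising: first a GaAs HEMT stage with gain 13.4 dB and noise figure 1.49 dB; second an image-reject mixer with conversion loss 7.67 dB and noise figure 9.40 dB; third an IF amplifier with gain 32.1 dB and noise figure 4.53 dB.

3.53 dB

Convert to linear (a loss of L dB is a gain of −L dB): F_i = 10^(NF_i/10), G_i = 10^(G_i,dB/10)
  Stage 1: F_1 = 10^(1.49/10) = 1.409, G_1 = 10^(13.4/10) = 21.88
  Stage 2: F_2 = 10^(9.40/10) = 8.710, G_2 = 10^(−7.67/10) = 0.1710
  Stage 3: F_3 = 10^(4.53/10) = 2.838, G_3 = 10^(32.1/10) = 1622
Friis cascade:
  F = 1.409 + (8.710 − 1)/21.88 + (2.838 − 1)/3.741 = 2.253
NF = 10 log₁₀(2.253) = 3.53 dB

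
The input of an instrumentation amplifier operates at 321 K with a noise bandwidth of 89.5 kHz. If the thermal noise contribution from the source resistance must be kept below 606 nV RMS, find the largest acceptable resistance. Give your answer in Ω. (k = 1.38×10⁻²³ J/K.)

Johnson–Nyquist: V_n = √(4kTRB) ⇒ R = V_n² / (4kTB)
4kTB = 4 × 1.38×10⁻²³ × 321 × 8.95×10⁴ = 1.59×10⁻¹⁵
R = (6.06×10⁻⁷)² / 1.59×10⁻¹⁵ = 2.32×10² Ω = 232 Ω

232 Ω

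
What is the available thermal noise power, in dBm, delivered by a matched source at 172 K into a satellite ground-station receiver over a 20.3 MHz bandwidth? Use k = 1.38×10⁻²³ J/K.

P_n = kTB = 1.38×10⁻²³ × 172 × 2.03×10⁷ = 4.82×10⁻¹⁴ W
In dBm: 10 log₁₀(4.82×10⁻¹⁴ / 10⁻³) = −103.2 dBm

−103.2 dBm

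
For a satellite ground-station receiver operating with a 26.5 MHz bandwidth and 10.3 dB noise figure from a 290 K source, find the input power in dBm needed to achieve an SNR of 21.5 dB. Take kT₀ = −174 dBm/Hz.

Sensitivity = −174 + 10 log₁₀(B) + NF + SNR_min
= −174 + 74.23 + 10.3 + 21.5
= −67.97 dBm → −68.0 dBm

−68.0 dBm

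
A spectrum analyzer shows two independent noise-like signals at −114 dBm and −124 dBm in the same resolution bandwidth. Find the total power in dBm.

Convert to linear, add, convert back:
P₁ = 3.98×10⁻¹⁵ W, P₂ = 3.98×10⁻¹⁶ W
P_tot = 4.38×10⁻¹⁵ W → 10 log₁₀(P_tot / 10⁻³) = −113.6 dBm

−113.6 dBm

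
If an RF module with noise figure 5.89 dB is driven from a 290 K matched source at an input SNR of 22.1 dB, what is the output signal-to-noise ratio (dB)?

By definition F = SNR_in/SNR_out, so in dB: SNR_out = SNR_in − NF
SNR_out = 22.1 − 5.89 = 16.21 dB

16.21 dB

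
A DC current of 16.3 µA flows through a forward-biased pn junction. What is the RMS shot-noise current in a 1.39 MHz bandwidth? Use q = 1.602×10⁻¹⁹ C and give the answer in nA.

2.69 nA

I_n = √(2qI·B)
2qI·B = 2 × 1.602×10⁻¹⁹ × 1.63×10⁻⁵ × 1.39×10⁶ = 7.26×10⁻¹⁸ A²
I_n = √(7.26×10⁻¹⁸) = 2.69×10⁻⁹ A = 2.69 nA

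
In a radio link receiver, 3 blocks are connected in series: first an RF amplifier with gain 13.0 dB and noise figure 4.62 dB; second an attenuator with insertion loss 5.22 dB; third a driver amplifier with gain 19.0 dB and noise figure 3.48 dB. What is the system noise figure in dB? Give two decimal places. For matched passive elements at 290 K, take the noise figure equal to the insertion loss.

Convert to linear (a loss of L dB is a gain of −L dB): F_i = 10^(NF_i/10), G_i = 10^(G_i,dB/10)
  Stage 1: F_1 = 10^(4.62/10) = 2.897, G_1 = 10^(13.0/10) = 19.95
  Stage 2: F_2 = 10^(5.22/10) = 3.327, G_2 = 10^(−5.22/10) = 0.3006
  Stage 3: F_3 = 10^(3.48/10) = 2.228, G_3 = 10^(19.0/10) = 79.43
Friis cascade:
  F = 2.897 + (3.327 − 1)/19.95 + (2.228 − 1)/5.998 = 3.219
NF = 10 log₁₀(3.219) = 5.08 dB

5.08 dB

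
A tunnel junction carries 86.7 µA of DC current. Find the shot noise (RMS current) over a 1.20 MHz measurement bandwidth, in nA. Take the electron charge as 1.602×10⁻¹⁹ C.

I_n = √(2qI·B)
2qI·B = 2 × 1.602×10⁻¹⁹ × 8.67×10⁻⁵ × 1.20×10⁶ = 3.33×10⁻¹⁷ A²
I_n = √(3.33×10⁻¹⁷) = 5.77×10⁻⁹ A = 5.77 nA

5.77 nA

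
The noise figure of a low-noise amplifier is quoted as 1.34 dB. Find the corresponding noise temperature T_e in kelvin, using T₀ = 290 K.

F = 10^(1.34/10) = 1.36144
T_e = (F − 1)·T₀ = (1.36144 − 1) × 290 = 105 K

105 K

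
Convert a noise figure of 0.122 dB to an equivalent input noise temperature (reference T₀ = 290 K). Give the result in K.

F = 10^(0.122/10) = 1.02849
T_e = (F − 1)·T₀ = (1.02849 − 1) × 290 = 8.26 K

8.26 K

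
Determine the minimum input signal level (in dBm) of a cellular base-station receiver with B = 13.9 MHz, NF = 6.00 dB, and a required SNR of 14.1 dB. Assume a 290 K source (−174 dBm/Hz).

−82.5 dBm

Sensitivity = −174 + 10 log₁₀(B) + NF + SNR_min
= −174 + 71.43 + 6.00 + 14.1
= −82.47 dBm → −82.5 dBm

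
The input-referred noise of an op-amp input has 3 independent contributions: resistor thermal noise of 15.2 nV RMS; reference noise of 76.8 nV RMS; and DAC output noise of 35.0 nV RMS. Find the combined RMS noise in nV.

Uncorrelated sources add in power (mean-square): V_tot = √(ΣV_i²)
V_tot = √[(1.52×10⁻⁸)² + (7.68×10⁻⁸)² + (3.50×10⁻⁸)²] = 8.58×10⁻⁸ V = 85.8 nV

85.8 nV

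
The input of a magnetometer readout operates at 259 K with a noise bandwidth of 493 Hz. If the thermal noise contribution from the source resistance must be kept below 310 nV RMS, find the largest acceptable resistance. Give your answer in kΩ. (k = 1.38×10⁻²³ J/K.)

13.6 kΩ

Johnson–Nyquist: V_n = √(4kTRB) ⇒ R = V_n² / (4kTB)
4kTB = 4 × 1.38×10⁻²³ × 259 × 4.93×10² = 7.05×10⁻¹⁸
R = (3.10×10⁻⁷)² / 7.05×10⁻¹⁸ = 1.36×10⁴ Ω = 13.6 kΩ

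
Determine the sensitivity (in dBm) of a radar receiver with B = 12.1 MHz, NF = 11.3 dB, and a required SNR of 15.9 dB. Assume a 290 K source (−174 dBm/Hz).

−76.0 dBm

Sensitivity = −174 + 10 log₁₀(B) + NF + SNR_min
= −174 + 70.83 + 11.3 + 15.9
= −75.97 dBm → −76.0 dBm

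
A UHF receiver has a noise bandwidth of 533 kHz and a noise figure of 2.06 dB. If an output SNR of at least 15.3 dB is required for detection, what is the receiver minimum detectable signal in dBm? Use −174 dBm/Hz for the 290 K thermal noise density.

Sensitivity = −174 + 10 log₁₀(B) + NF + SNR_min
= −174 + 57.27 + 2.06 + 15.3
= −99.37 dBm → −99.4 dBm

−99.4 dBm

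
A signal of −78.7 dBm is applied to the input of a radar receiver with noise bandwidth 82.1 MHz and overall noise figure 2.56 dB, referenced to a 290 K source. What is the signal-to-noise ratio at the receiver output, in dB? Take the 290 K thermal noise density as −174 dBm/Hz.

13.6 dB

Noise floor: N = −174 + 10 log₁₀(B) + NF
10 log₁₀(8.21×10⁷) = 79.14 dB
N = −174 + 79.14 + 2.56 = −92.30 dBm
SNR = P_sig − N = −78.7 − (−92.30) = 13.60 dB → 13.6 dB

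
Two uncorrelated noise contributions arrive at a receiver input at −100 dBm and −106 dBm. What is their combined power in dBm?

−99.0 dBm

Convert to linear, add, convert back:
P₁ = 1.00×10⁻¹³ W, P₂ = 2.51×10⁻¹⁴ W
P_tot = 1.25×10⁻¹³ W → 10 log₁₀(P_tot / 10⁻³) = −99.0 dBm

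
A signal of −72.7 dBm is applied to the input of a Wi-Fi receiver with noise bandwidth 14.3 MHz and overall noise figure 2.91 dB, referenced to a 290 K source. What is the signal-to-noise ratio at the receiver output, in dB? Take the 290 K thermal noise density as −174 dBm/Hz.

Noise floor: N = −174 + 10 log₁₀(B) + NF
10 log₁₀(1.43×10⁷) = 71.55 dB
N = −174 + 71.55 + 2.91 = −99.54 dBm
SNR = P_sig − N = −72.7 − (−99.54) = 26.84 dB → 26.8 dB

26.8 dB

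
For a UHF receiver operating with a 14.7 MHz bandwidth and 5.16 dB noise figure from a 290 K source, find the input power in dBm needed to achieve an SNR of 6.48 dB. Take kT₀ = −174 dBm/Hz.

−90.7 dBm

Sensitivity = −174 + 10 log₁₀(B) + NF + SNR_min
= −174 + 71.67 + 5.16 + 6.48
= −90.69 dBm → −90.7 dBm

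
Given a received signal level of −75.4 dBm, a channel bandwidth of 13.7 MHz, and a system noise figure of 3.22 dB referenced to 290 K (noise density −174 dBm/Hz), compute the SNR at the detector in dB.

Noise floor: N = −174 + 10 log₁₀(B) + NF
10 log₁₀(1.37×10⁷) = 71.37 dB
N = −174 + 71.37 + 3.22 = −99.41 dBm
SNR = P_sig − N = −75.4 − (−99.41) = 24.01 dB → 24.0 dB

24.0 dB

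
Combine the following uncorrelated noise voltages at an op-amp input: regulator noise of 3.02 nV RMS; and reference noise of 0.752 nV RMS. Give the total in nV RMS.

Uncorrelated sources add in power (mean-square): V_tot = √(ΣV_i²)
V_tot = √[(3.02×10⁻⁹)² + (7.52×10⁻¹⁰)²] = 3.11×10⁻⁹ V = 3.11 nV

3.11 nV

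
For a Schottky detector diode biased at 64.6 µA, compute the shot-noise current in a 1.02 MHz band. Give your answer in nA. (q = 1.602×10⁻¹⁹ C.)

I_n = √(2qI·B)
2qI·B = 2 × 1.602×10⁻¹⁹ × 6.46×10⁻⁵ × 1.02×10⁶ = 2.11×10⁻¹⁷ A²
I_n = √(2.11×10⁻¹⁷) = 4.59×10⁻⁹ A = 4.59 nA

4.59 nA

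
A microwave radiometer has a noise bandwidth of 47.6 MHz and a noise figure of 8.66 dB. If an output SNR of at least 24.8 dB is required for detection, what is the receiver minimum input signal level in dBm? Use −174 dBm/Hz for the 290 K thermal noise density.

−63.8 dBm

Sensitivity = −174 + 10 log₁₀(B) + NF + SNR_min
= −174 + 76.78 + 8.66 + 24.8
= −63.76 dBm → −63.8 dBm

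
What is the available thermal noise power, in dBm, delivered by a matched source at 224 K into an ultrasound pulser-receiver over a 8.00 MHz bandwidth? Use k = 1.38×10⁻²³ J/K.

P_n = kTB = 1.38×10⁻²³ × 224 × 8.00×10⁶ = 2.47×10⁻¹⁴ W
In dBm: 10 log₁₀(2.47×10⁻¹⁴ / 10⁻³) = −106.1 dBm

−106.1 dBm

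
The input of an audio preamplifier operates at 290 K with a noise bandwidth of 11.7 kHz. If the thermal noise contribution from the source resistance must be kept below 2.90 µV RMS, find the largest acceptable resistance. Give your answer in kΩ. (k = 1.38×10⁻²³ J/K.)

Johnson–Nyquist: V_n = √(4kTRB) ⇒ R = V_n² / (4kTB)
4kTB = 4 × 1.38×10⁻²³ × 290 × 1.17×10⁴ = 1.87×10⁻¹⁶
R = (2.90×10⁻⁶)² / 1.87×10⁻¹⁶ = 4.49×10⁴ Ω = 44.9 kΩ

44.9 kΩ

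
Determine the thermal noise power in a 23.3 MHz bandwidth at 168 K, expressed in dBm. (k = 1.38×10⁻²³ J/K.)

P_n = kTB = 1.38×10⁻²³ × 168 × 2.33×10⁷ = 5.40×10⁻¹⁴ W
In dBm: 10 log₁₀(5.40×10⁻¹⁴ / 10⁻³) = −102.7 dBm

−102.7 dBm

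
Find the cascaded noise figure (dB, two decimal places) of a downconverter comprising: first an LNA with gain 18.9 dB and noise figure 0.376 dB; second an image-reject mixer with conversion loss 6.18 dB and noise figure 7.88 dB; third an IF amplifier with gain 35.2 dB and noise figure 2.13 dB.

Convert to linear (a loss of L dB is a gain of −L dB): F_i = 10^(NF_i/10), G_i = 10^(G_i,dB/10)
  Stage 1: F_1 = 10^(0.376/10) = 1.090, G_1 = 10^(18.9/10) = 77.62
  Stage 2: F_2 = 10^(7.88/10) = 6.138, G_2 = 10^(−6.18/10) = 0.2410
  Stage 3: F_3 = 10^(2.13/10) = 1.633, G_3 = 10^(35.2/10) = 3311
Friis cascade:
  F = 1.090 + (6.138 − 1)/77.62 + (1.633 − 1)/18.71 = 1.190
NF = 10 log₁₀(1.190) = 0.76 dB

0.76 dB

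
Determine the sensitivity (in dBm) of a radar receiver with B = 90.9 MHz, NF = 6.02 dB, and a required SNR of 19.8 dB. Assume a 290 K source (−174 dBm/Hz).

−68.6 dBm

Sensitivity = −174 + 10 log₁₀(B) + NF + SNR_min
= −174 + 79.59 + 6.02 + 19.8
= −68.59 dBm → −68.6 dBm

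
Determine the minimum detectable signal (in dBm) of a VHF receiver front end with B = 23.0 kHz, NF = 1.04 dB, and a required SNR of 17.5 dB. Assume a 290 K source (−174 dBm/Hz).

Sensitivity = −174 + 10 log₁₀(B) + NF + SNR_min
= −174 + 43.62 + 1.04 + 17.5
= −111.84 dBm → −111.8 dBm

−111.8 dBm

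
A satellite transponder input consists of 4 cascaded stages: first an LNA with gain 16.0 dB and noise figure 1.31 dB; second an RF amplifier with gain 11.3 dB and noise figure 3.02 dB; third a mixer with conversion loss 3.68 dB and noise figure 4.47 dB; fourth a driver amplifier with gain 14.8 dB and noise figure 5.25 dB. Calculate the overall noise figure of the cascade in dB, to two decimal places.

Convert to linear (a loss of L dB is a gain of −L dB): F_i = 10^(NF_i/10), G_i = 10^(G_i,dB/10)
  Stage 1: F_1 = 10^(1.31/10) = 1.352, G_1 = 10^(16.0/10) = 39.81
  Stage 2: F_2 = 10^(3.02/10) = 2.004, G_2 = 10^(11.3/10) = 13.49
  Stage 3: F_3 = 10^(4.47/10) = 2.799, G_3 = 10^(−3.68/10) = 0.4285
  Stage 4: F_4 = 10^(5.25/10) = 3.350, G_4 = 10^(14.8/10) = 30.20
Friis cascade:
  F = 1.352 + (2.004 − 1)/39.81 + (2.799 − 1)/537.0 + (3.350 − 1)/230.1 = 1.391
NF = 10 log₁₀(1.391) = 1.43 dB

1.43 dB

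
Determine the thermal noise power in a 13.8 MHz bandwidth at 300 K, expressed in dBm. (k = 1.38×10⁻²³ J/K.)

−102.4 dBm

P_n = kTB = 1.38×10⁻²³ × 300 × 1.38×10⁷ = 5.71×10⁻¹⁴ W
In dBm: 10 log₁₀(5.71×10⁻¹⁴ / 10⁻³) = −102.4 dBm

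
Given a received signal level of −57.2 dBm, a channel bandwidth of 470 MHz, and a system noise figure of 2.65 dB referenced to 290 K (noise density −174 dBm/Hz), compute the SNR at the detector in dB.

27.4 dB

Noise floor: N = −174 + 10 log₁₀(B) + NF
10 log₁₀(4.70×10⁸) = 86.72 dB
N = −174 + 86.72 + 2.65 = −84.63 dBm
SNR = P_sig − N = −57.2 − (−84.63) = 27.43 dB → 27.4 dB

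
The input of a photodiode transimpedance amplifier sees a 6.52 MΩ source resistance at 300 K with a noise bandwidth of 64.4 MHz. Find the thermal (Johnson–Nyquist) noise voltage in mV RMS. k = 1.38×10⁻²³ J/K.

2.64 mV

V_n = √(4kTRB)
4kTRB = 4 × 1.38×10⁻²³ × 300 × 6.52×10⁶ × 6.44×10⁷ = 6.95×10⁻⁶ V²
V_n = √(6.95×10⁻⁶) = 2.64×10⁻³ V = 2.64 mV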